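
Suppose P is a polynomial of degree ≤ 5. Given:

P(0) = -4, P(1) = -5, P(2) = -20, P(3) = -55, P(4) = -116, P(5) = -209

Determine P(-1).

-11

Write P(x) = ax^5 + bx^4 + cx³ + dx² + ex + p; the 6 given values yield a linear system in the 6 coefficients.
Solving, the top 2 coefficients vanish, and P(x) = -x³ - 4x² + 4x - 4.
Then P(-1) = -11.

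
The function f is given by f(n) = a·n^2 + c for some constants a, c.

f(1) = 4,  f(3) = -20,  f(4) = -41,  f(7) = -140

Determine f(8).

From f(1) = 4 and f(3) = -20: 1a + c = 4 and 9a + c = -20.
Subtracting: 8a = -24, so a = -3; then c = 4 − (-3)·1 = 7.
So f(n) = -3n² + 7, and f(8) = -185.

-185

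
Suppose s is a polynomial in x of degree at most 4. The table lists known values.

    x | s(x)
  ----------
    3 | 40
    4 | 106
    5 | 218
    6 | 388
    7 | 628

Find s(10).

1888

First differences: 66, 112, 170, 240. Second differences: 46, 58, 70. Third differences: 12, 12.
Level-3 differences are constant, so s has degree 3.
Fitting a degree-3 polynomial gives s(x) = 2x³ - x² - x - 2.
Then s(10) = 1888.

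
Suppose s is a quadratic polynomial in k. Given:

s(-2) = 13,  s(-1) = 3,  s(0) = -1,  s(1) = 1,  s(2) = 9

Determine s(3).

23

First differences: -10, -4, 2, 8. Second differences: 6, 6, 6.
Level-2 differences are constant, so s has degree 2.
Extending the table by one column gives the next first difference 14, so s(3) = 9 + 14 = 23.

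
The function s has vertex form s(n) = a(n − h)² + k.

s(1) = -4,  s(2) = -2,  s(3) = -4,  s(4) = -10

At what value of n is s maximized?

First differences 2, -2, -6; second difference -4 = 2a, so a = -2.
Expanding, the n-coefficient is −2ah = 4h; matching it to the data gives h = 2, and then k = -2.
So s(n) = -2(n − 2)² − 2.
Hence h = 2.

2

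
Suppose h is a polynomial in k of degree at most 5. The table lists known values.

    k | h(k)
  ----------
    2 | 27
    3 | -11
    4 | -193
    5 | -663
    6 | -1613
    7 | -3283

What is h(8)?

First differences: -38, -182, -470, -950, -1670. Second differences: -144, -288, -480, -720. Third differences: -144, -192, -240. Fourth differences: -48, -48.
Level-4 differences are constant, so h has degree 4.
Fitting a degree-4 polynomial gives h(k) = -2k^4 + 4k³ + 2k² + 6k + 7.
Then h(8) = -5961.

-5961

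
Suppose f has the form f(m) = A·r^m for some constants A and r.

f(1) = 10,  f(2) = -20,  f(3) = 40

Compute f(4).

-80

Consecutive ratio: -20/10 = -2, and 40/(-20) = -2, so r = -2.
Then A·(-2)^1 = 10 gives A = -5, and f(m) = -5·(-2)^m.
f(4) = -5·(-2)^4 = -80.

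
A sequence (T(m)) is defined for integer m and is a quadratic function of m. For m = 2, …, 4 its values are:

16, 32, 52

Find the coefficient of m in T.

Write T(m) = am² + bm + c; the 3 given values yield a linear system in the 3 coefficients.
Solving, T(m) = 2m² + 6m - 4.
The coefficient of m is 6.

6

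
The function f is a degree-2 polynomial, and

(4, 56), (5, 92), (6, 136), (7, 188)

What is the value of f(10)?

392

First differences: 36, 44, 52. Second differences: 8, 8.
Level-2 differences are constant, so f has degree 2.
Fitting a degree-2 polynomial gives f(t) = 4t² - 8.
Then f(10) = 392.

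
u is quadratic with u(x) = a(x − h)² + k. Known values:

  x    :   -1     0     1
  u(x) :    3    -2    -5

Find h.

First differences -5, -3; second difference 2 = 2a, so a = 1.
Expanding, the x-coefficient is −2ah = -2h; matching it to the data gives h = 2, and then k = -6.
So u(x) = 1(x − 2)² − 6.
Hence h = 2.

2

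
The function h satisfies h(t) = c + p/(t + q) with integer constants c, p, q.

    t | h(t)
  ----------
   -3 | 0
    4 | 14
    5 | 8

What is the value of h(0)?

-2

(h(t) − c)(t + q) = p for each data point; the three points give a linear system in c and q, then p follows.
Solving: c = 2, q = -3, p = 12, so h(t) = 2 + 12/(t − 3).
Then h(0) = 2 + 12/(-3) = -2.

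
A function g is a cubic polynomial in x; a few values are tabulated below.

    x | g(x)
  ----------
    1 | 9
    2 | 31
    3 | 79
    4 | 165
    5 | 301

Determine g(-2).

First differences: 22, 48, 86, 136. Second differences: 26, 38, 50. Third differences: 12, 12.
Level-3 differences are constant, so g has degree 3.
Fitting a degree-3 polynomial gives g(x) = 2x³ + x² + 5x + 1.
Then g(-2) = -21.

-21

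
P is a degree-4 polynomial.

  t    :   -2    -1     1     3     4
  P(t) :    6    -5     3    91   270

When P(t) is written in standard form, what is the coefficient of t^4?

1

Write P(t) = at^4 + bt³ + ct² + dt + e; the 5 given values yield a linear system in the 5 coefficients.
Solving, P(t) = t^4 + 4t - 2.
The coefficient of t^4 is 1.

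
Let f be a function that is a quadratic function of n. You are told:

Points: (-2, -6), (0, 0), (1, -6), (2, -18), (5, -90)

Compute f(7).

Write f(n) = an² + bn + c; the 5 given values yield a linear system in the 3 coefficients.
Solving, f(n) = -3n² - 3n.
Then f(7) = -168.

-168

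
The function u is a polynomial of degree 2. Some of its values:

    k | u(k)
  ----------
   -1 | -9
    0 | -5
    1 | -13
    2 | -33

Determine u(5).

First differences: 4, -8, -20. Second differences: -12, -12.
Level-2 differences are constant, so u has degree 2.
Fitting a degree-2 polynomial gives u(k) = -6k² - 2k - 5.
Then u(5) = -165.

-165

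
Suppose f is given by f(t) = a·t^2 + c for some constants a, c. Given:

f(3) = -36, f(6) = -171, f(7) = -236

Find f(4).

From f(3) = -36 and f(6) = -171: 9a + c = -36 and 36a + c = -171.
Subtracting: 27a = -135, so a = -5; then c = -36 − (-5)·9 = 9.
So f(t) = -5t² + 9, and f(4) = -71.

-71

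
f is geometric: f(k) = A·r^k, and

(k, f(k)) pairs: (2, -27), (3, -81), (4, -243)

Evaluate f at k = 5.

Consecutive ratio: -81/(-27) = 3, and -243/(-81) = 3, so r = 3.
Then A·3^2 = -27 gives A = -3, and f(k) = -3·3^k.
f(5) = -3·3^5 = -729.

-729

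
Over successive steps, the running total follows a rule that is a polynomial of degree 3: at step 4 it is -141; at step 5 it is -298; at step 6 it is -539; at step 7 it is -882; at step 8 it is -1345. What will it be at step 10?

-2703

Write the value at t as Q(t).
First differences: -157, -241, -343, -463. Second differences: -84, -102, -120. Third differences: -18, -18.
Level-3 differences are constant, so Q has degree 3.
Fitting a degree-3 polynomial gives Q(t) = -3t³ + 3t² - t + 7.
Then Q(10) = -2703.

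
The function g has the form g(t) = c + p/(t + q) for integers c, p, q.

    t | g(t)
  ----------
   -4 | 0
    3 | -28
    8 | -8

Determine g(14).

-6

(g(t) − c)(t + q) = p for each data point; the three points give a linear system in c and q, then p follows.
Solving: c = -4, q = -2, p = -24, so g(t) = -4 − 24/(t − 2).
Then g(14) = -4 − 24/12 = -6.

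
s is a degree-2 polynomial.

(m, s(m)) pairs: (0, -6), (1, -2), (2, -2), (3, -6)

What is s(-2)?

First differences: 4, 0, -4. Second differences: -4, -4.
Level-2 differences are constant, so s has degree 2.
Fitting a degree-2 polynomial gives s(m) = -2m² + 6m - 6.
Then s(-2) = -26.

-26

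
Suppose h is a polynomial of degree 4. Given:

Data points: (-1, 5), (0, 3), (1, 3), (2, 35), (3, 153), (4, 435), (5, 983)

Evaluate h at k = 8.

5603

Write h(k) = ak^4 + bk³ + ck² + dk + e; the 7 given values yield a linear system in the 5 coefficients.
Solving, h(k) = k^4 + 3k³ - 4k + 3.
Then h(8) = 5603.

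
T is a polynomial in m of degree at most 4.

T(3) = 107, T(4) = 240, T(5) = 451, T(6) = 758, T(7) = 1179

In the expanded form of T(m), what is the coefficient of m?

First differences: 133, 211, 307, 421. Second differences: 78, 96, 114. Third differences: 18, 18.
Level-3 differences are constant, so T has degree 3.
Fitting a degree-3 polynomial gives T(m) = 3m³ + 3m² + m - 4.
The coefficient of m is 1.

1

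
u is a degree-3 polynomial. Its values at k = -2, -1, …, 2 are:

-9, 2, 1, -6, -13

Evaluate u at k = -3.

-38

Write u(k) = ak³ + bk² + ck + d; the 5 given values yield a linear system in the 4 coefficients.
Solving, u(k) = k³ - 3k² - 5k + 1.
Then u(-3) = -38.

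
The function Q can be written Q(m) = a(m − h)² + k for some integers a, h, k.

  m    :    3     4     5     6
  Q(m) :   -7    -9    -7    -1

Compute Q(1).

9

First differences -2, 2, 6; second difference 4 = 2a, so a = 2.
Expanding, the m-coefficient is −2ah = -4h; matching it to the data gives h = 4, and then k = -9.
So Q(m) = 2(m − 4)² − 9.
Q(1) = 2·(-3)² − 9 = 9.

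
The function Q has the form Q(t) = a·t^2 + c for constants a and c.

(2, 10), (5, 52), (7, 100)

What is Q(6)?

From Q(2) = 10 and Q(5) = 52: 4a + c = 10 and 25a + c = 52.
Subtracting: 21a = 42, so a = 2; then c = 10 − 2·4 = 2.
So Q(t) = 2t² + 2, and Q(6) = 74.

74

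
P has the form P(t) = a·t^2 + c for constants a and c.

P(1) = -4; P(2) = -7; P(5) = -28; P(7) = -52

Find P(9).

From P(1) = -4 and P(2) = -7: 1a + c = -4 and 4a + c = -7.
Subtracting: 3a = -3, so a = -1; then c = -4 − (-1)·1 = -3.
So P(t) = -1t² − 3, and P(9) = -84.

-84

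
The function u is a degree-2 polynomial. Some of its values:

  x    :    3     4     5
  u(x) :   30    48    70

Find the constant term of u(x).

0

Write u(x) = ax² + bx + c; the 3 given values yield a linear system in the 3 coefficients.
Solving, u(x) = 2x² + 4x.
The constant term is u(0) = 0.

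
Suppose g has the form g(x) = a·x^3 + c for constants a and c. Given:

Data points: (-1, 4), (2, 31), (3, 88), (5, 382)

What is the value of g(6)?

From g(-1) = 4 and g(2) = 31: -1a + c = 4 and 8a + c = 31.
Subtracting: 9a = 27, so a = 3; then c = 4 − 3·(-1) = 7.
So g(x) = 3x³ + 7, and g(6) = 655.

655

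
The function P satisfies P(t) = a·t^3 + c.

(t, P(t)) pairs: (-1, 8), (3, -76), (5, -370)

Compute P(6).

From P(-1) = 8 and P(3) = -76: -1a + c = 8 and 27a + c = -76.
Subtracting: 28a = -84, so a = -3; then c = 8 − (-3)·(-1) = 5.
So P(t) = -3t³ + 5, and P(6) = -643.

-643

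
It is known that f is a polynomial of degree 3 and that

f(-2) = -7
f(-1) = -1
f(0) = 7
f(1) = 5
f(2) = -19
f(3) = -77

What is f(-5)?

First differences: 6, 8, -2, -24, -58. Second differences: 2, -10, -22, -34. Third differences: -12, -12, -12.
Level-3 differences are constant, so f has degree 3.
Fitting a degree-3 polynomial gives f(x) = -2x³ - 5x² + 5x + 7.
Then f(-5) = 107.

107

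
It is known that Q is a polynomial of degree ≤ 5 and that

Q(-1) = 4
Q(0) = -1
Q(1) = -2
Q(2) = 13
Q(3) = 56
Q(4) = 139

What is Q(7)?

748

First differences: -5, -1, 15, 43, 83. Second differences: 4, 16, 28, 40. Third differences: 12, 12, 12.
Level-3 differences are constant, so Q has degree 3.
Fitting a degree-3 polynomial gives Q(m) = 2m³ + 2m² - 5m - 1.
Then Q(7) = 748.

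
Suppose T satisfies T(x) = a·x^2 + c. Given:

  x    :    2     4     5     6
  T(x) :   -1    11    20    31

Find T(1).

From T(2) = -1 and T(4) = 11: 4a + c = -1 and 16a + c = 11.
Subtracting: 12a = 12, so a = 1; then c = -1 − 1·4 = -5.
So T(x) = 1x² − 5, and T(1) = -4.

-4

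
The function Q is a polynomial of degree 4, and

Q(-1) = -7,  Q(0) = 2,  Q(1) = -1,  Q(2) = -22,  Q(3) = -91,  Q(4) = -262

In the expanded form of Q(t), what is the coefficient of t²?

-5

First differences: 9, -3, -21, -69, -171. Second differences: -12, -18, -48, -102. Third differences: -6, -30, -54. Fourth differences: -24, -24.
Level-4 differences are constant, so Q has degree 4.
Fitting a degree-4 polynomial gives Q(t) = -t^4 + t³ - 5t² + 2t + 2.
The coefficient of t² is -5.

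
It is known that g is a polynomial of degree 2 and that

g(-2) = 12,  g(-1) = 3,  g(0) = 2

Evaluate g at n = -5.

87

Write g(n) = an² + bn + c; the 3 given values yield a linear system in the 3 coefficients.
Solving, g(n) = 4n² + 3n + 2.
Then g(-5) = 87.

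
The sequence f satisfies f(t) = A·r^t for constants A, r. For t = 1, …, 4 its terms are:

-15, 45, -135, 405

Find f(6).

Consecutive ratio: 45/(-15) = -3, and -135/45 = -3, so r = -3.
Then A·(-3)^1 = -15 gives A = 5, and f(t) = 5·(-3)^t.
f(6) = 5·(-3)^6 = 3645.

3645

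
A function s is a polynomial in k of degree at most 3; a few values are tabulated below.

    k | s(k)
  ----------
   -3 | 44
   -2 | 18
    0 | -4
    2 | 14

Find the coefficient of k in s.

-1

Write s(k) = ak³ + bk² + ck + d; the 4 given values yield a linear system in the 4 coefficients.
Solving, the leading coefficient vanishes, and s(k) = 5k² - k - 4.
The coefficient of k is -1.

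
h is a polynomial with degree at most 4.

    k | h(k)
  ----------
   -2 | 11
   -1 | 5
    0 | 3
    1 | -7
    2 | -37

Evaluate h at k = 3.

-99

Write h(k) = ak^4 + bk³ + ck² + dk + e; the 5 given values yield a linear system in the 5 coefficients.
Solving, the leading coefficient vanishes, and h(k) = -2k³ - 4k² - 4k + 3.
Then h(3) = -99.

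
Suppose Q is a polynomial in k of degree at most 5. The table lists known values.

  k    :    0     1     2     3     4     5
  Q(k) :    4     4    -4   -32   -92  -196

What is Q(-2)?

First differences: 0, -8, -28, -60, -104. Second differences: -8, -20, -32, -44. Third differences: -12, -12, -12.
Level-3 differences are constant, so Q has degree 3.
Fitting a degree-3 polynomial gives Q(k) = -2k³ + 2k² + 4.
Then Q(-2) = 28.

28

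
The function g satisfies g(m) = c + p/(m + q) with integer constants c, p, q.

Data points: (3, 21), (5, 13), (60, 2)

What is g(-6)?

-9

(g(m) − c)(m + q) = p for each data point; the three points give a linear system in c and q, then p follows.
Solving: c = 1, q = 0, p = 60, so g(m) = 1 + 60/(m + 0).
Then g(-6) = 1 + 60/(-6) = -9.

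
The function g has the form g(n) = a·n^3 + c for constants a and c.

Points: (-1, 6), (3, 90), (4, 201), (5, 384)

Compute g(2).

33

From g(-1) = 6 and g(3) = 90: -1a + c = 6 and 27a + c = 90.
Subtracting: 28a = 84, so a = 3; then c = 6 − 3·(-1) = 9.
So g(n) = 3n³ + 9, and g(2) = 33.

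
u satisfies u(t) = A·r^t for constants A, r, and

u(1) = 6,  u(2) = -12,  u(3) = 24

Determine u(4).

Consecutive ratio: -12/6 = -2, and 24/(-12) = -2, so r = -2.
Then A·(-2)^1 = 6 gives A = -3, and u(t) = -3·(-2)^t.
u(4) = -3·(-2)^4 = -48.

-48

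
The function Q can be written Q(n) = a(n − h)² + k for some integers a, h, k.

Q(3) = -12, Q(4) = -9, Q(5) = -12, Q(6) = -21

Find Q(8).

First differences 3, -3, -9; second difference -6 = 2a, so a = -3.
Expanding, the n-coefficient is −2ah = 6h; matching it to the data gives h = 4, and then k = -9.
So Q(n) = -3(n − 4)² − 9.
Q(8) = -3·4² − 9 = -57.

-57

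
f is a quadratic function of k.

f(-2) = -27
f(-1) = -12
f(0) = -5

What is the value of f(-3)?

-50

Write f(k) = ak² + bk + c; the 3 given values yield a linear system in the 3 coefficients.
Solving, f(k) = -4k² + 3k - 5.
Then f(-3) = -50.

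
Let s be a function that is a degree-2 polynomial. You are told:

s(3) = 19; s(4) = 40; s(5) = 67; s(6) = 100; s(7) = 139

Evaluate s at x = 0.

Write s(x) = ax² + bx + c; the 5 given values yield a linear system in the 3 coefficients.
Solving, s(x) = 3x² - 8.
Then s(0) = -8.

-8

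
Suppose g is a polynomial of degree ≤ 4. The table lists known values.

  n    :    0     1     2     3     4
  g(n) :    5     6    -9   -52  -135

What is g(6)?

-469

First differences: 1, -15, -43, -83. Second differences: -16, -28, -40. Third differences: -12, -12.
Level-3 differences are constant, so g has degree 3.
Fitting a degree-3 polynomial gives g(n) = -2n³ - 2n² + 5n + 5.
Then g(6) = -469.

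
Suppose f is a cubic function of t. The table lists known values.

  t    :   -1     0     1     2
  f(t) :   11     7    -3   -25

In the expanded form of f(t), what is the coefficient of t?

-6

Write f(t) = at³ + bt² + ct + d; the 4 given values yield a linear system in the 4 coefficients.
Solving, f(t) = -t³ - 3t² - 6t + 7.
The coefficient of t is -6.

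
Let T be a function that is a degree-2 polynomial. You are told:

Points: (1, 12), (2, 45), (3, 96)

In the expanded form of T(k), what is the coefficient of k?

6

Write T(k) = ak² + bk + c; the 3 given values yield a linear system in the 3 coefficients.
Solving, T(k) = 9k² + 6k - 3.
The coefficient of k is 6.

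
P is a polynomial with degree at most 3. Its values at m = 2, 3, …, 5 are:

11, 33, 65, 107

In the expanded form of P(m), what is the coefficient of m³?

First differences: 22, 32, 42. Second differences: 10, 10.
Level-2 differences are constant, so P has degree 2.
Fitting a degree-2 polynomial gives P(m) = 5m² - 3m - 3.
The coefficient of m³ is 0.

0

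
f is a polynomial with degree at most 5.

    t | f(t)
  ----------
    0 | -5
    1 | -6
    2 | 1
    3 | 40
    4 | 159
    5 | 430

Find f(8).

3235

Write f(t) = at^5 + bt^4 + ct³ + dt² + et + p; the 6 given values yield a linear system in the 6 coefficients.
Solving, the leading coefficient vanishes, and f(t) = t^4 - 2t³ + 3t² - 3t - 5.
Then f(8) = 3235.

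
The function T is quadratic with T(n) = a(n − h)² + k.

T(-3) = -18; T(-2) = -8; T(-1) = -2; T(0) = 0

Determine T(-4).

-32

First differences 10, 6, 2; second difference -4 = 2a, so a = -2.
Expanding, the n-coefficient is −2ah = 4h; matching it to the data gives h = 0, and then k = 0.
So T(n) = -2(n + 0)² + 0.
T(-4) = -2·(-4)² + 0 = -32.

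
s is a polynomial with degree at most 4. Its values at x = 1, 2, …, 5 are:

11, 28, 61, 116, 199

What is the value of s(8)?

676

First differences: 17, 33, 55, 83. Second differences: 16, 22, 28. Third differences: 6, 6.
Level-3 differences are constant, so s has degree 3.
Fitting a degree-3 polynomial gives s(x) = x³ + 2x² + 4x + 4.
Then s(8) = 676.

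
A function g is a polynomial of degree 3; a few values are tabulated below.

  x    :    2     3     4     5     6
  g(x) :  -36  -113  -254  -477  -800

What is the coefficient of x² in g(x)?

First differences: -77, -141, -223, -323. Second differences: -64, -82, -100. Third differences: -18, -18.
Level-3 differences are constant, so g has degree 3.
Fitting a degree-3 polynomial gives g(x) = -3x³ - 5x² + 5x - 2.
The coefficient of x² is -5.

-5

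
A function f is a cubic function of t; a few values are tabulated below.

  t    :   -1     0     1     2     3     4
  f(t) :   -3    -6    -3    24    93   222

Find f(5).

Write f(t) = at³ + bt² + ct + d; the 6 given values yield a linear system in the 4 coefficients.
Solving, f(t) = 3t³ + 3t² - 3t - 6.
Then f(5) = 429.

429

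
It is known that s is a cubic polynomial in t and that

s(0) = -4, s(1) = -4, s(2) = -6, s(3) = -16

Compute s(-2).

14

Write s(t) = at³ + bt² + ct + d; the 4 given values yield a linear system in the 4 coefficients.
Solving, s(t) = -t³ + 2t² - t - 4.
Then s(-2) = 14.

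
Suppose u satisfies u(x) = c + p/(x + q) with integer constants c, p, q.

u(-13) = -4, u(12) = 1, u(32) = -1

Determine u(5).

(u(x) − c)(x + q) = p for each data point; the three points give a linear system in c and q, then p follows.
Solving: c = -2, q = -2, p = 30, so u(x) = -2 + 30/(x − 2).
Then u(5) = -2 + 30/3 = 8.

8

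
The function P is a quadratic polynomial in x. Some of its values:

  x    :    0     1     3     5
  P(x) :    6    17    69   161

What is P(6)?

222

Write P(x) = ax² + bx + c; the 4 given values yield a linear system in the 3 coefficients.
Solving, P(x) = 5x² + 6x + 6.
Then P(6) = 222.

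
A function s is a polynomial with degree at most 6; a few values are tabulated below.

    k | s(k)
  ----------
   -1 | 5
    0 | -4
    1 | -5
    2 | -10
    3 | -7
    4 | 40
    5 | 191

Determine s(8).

Write s(k) = ak^6 + bk^5 + ck^4 + dk³ + ek² + pk + q; the 7 given values yield a linear system in the 7 coefficients.
Solving, the top 2 coefficients vanish, and s(k) = k^4 - 4k³ + 3k² - k - 4.
Then s(8) = 2228.

2228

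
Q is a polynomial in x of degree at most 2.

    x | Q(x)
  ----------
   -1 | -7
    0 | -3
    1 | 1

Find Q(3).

9

First differences: 4, 4.
Level-1 differences are constant, so Q has degree 1.
Fitting a degree-1 polynomial gives Q(x) = 4x - 3.
Then Q(3) = 9.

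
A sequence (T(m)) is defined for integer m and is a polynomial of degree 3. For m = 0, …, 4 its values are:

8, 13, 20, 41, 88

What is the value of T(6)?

Write T(m) = am³ + bm² + cm + d; the 5 given values yield a linear system in the 4 coefficients.
Solving, T(m) = 2m³ - 5m² + 8m + 8.
Then T(6) = 308.

308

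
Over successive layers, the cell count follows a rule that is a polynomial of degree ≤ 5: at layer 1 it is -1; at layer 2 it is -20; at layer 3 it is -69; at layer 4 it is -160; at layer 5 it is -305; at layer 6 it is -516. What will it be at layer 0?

Write the value at n as h(n).
Write h(n) = an^5 + bn^4 + cn³ + dn² + en + p; the 6 given values yield a linear system in the 6 coefficients.
Solving, the top 2 coefficients vanish, and h(n) = -2n³ - 3n² + 4n.
Then h(0) = 0.

0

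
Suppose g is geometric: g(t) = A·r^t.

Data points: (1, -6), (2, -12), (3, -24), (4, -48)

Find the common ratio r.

Consecutive ratio: -12/(-6) = 2, and -24/(-12) = 2, so r = 2.
Then A·2^1 = -6 gives A = -3, and g(t) = -3·2^t.

2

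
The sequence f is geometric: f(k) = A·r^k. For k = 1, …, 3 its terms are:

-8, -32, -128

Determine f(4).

-512

Consecutive ratio: -32/(-8) = 4, and -128/(-32) = 4, so r = 4.
Then A·4^1 = -8 gives A = -2, and f(k) = -2·4^k.
f(4) = -2·4^4 = -512.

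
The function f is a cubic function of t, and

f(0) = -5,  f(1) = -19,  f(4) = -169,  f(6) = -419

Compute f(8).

Write f(t) = at³ + bt² + ct + d; the 4 given values yield a linear system in the 4 coefficients.
Solving, f(t) = -t³ - 4t² - 9t - 5.
Then f(8) = -845.

-845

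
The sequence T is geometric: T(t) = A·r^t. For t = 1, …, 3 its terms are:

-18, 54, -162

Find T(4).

Consecutive ratio: 54/(-18) = -3, and -162/54 = -3, so r = -3.
Then A·(-3)^1 = -18 gives A = 6, and T(t) = 6·(-3)^t.
T(4) = 6·(-3)^4 = 486.

486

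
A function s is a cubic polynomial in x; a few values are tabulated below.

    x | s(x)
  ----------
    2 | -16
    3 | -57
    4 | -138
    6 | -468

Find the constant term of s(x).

-6

Write s(x) = ax³ + bx² + cx + d; the 4 given values yield a linear system in the 4 coefficients.
Solving, s(x) = -2x³ - 2x² + 7x - 6.
The constant term is s(0) = -6.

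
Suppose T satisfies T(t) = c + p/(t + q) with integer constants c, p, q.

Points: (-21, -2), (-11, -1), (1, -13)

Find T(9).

-5

(T(t) − c)(t + q) = p for each data point; the three points give a linear system in c and q, then p follows.
Solving: c = -3, q = 1, p = -20, so T(t) = -3 − 20/(t + 1).
Then T(9) = -3 − 20/10 = -5.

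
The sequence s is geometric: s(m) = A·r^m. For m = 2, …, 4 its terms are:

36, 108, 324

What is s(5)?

972

Consecutive ratio: 108/36 = 3, and 324/108 = 3, so r = 3.
Then A·3^2 = 36 gives A = 4, and s(m) = 4·3^m.
s(5) = 4·3^5 = 972.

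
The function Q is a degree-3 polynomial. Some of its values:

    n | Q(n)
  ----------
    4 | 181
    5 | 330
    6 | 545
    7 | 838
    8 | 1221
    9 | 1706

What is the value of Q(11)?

3030

First differences: 149, 215, 293, 383, 485. Second differences: 66, 78, 90, 102. Third differences: 12, 12, 12.
Level-3 differences are constant, so Q has degree 3.
Fitting a degree-3 polynomial gives Q(n) = 2n³ + 3n² + 5.
Then Q(11) = 3030.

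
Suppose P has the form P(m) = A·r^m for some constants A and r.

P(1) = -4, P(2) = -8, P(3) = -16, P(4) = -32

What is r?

2

Consecutive ratio: -8/(-4) = 2, and -16/(-8) = 2, so r = 2.
Then A·2^1 = -4 gives A = -2, and P(m) = -2·2^m.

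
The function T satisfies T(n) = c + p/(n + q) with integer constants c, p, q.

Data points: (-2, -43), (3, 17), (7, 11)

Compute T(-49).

4

(T(n) − c)(n + q) = p for each data point; the three points give a linear system in c and q, then p follows.
Solving: c = 5, q = 1, p = 48, so T(n) = 5 + 48/(n + 1).
Then T(-49) = 5 + 48/(-48) = 4.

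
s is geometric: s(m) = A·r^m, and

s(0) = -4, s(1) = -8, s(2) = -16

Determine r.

2

Consecutive ratio: -8/(-4) = 2, and -16/(-8) = 2, so r = 2.
Then A·2^0 = -4 gives A = -4, and s(m) = -4·2^m.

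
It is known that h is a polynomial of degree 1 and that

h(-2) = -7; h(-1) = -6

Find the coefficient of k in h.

1

Write h(k) = ak + b; the 2 given values yield a linear system in the 2 coefficients.
Solving, h(k) = k - 5.
The coefficient of k is 1.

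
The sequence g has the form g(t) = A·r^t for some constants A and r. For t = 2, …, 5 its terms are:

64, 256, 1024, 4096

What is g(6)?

16384

Consecutive ratio: 256/64 = 4, and 1024/256 = 4, so r = 4.
Then A·4^2 = 64 gives A = 4, and g(t) = 4·4^t.
g(6) = 4·4^6 = 16384.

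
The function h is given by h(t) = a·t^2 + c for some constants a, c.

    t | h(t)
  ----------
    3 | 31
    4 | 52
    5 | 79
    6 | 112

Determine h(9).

From h(3) = 31 and h(4) = 52: 9a + c = 31 and 16a + c = 52.
Subtracting: 7a = 21, so a = 3; then c = 31 − 3·9 = 4.
So h(t) = 3t² + 4, and h(9) = 247.

247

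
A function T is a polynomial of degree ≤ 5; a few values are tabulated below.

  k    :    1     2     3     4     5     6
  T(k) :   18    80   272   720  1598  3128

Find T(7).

First differences: 62, 192, 448, 878, 1530. Second differences: 130, 256, 430, 652. Third differences: 126, 174, 222. Fourth differences: 48, 48.
Level-4 differences are constant, so T has degree 4.
Extending the table by one column gives the next first difference 2452, so T(7) = 3128 + 2452 = 5580.

5580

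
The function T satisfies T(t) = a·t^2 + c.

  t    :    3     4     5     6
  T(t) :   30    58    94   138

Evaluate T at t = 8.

250

From T(3) = 30 and T(4) = 58: 9a + c = 30 and 16a + c = 58.
Subtracting: 7a = 28, so a = 4; then c = 30 − 4·9 = -6.
So T(t) = 4t² − 6, and T(8) = 250.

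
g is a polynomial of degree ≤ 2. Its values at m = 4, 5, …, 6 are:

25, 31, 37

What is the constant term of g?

1

First differences: 6, 6.
Level-1 differences are constant, so g has degree 1.
Fitting a degree-1 polynomial gives g(m) = 6m + 1.
The constant term is g(0) = 1.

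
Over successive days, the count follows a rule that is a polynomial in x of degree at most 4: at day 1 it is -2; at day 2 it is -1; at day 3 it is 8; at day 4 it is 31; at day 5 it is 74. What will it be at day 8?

383

Write the value at x as T(x).
First differences: 1, 9, 23, 43. Second differences: 8, 14, 20. Third differences: 6, 6.
Level-3 differences are constant, so T has degree 3.
Fitting a degree-3 polynomial gives T(x) = x³ - 2x² - 1.
Then T(8) = 383.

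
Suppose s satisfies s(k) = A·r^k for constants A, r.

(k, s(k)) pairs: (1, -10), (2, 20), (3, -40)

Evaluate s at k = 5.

Consecutive ratio: 20/(-10) = -2, and -40/20 = -2, so r = -2.
Then A·(-2)^1 = -10 gives A = 5, and s(k) = 5·(-2)^k.
s(5) = 5·(-2)^5 = -160.

-160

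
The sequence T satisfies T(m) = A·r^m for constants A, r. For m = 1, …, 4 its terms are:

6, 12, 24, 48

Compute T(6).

Consecutive ratio: 12/6 = 2, and 24/12 = 2, so r = 2.
Then A·2^1 = 6 gives A = 3, and T(m) = 3·2^m.
T(6) = 3·2^6 = 192.

192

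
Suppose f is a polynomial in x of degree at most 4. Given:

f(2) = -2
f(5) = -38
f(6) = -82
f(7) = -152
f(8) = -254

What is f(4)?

-14

Write f(x) = ax^4 + bx³ + cx² + dx + e; the 5 given values yield a linear system in the 5 coefficients.
Solving, the leading coefficient vanishes, and f(x) = -x³ + 5x² - 8x + 2.
Then f(4) = -14.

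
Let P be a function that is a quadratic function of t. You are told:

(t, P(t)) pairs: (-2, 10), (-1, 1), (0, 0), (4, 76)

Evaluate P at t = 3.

45

Write P(t) = at² + bt + c; the 4 given values yield a linear system in the 3 coefficients.
Solving, P(t) = 4t² + 3t.
Then P(3) = 45.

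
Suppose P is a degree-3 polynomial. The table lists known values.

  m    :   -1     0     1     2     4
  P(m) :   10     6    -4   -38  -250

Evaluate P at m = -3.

72

Write P(m) = am³ + bm² + cm + d; the 5 given values yield a linear system in the 4 coefficients.
Solving, P(m) = -3m³ - 3m² - 4m + 6.
Then P(-3) = 72.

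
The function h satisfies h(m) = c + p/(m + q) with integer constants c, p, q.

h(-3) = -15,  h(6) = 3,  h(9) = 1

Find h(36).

-2

(h(m) − c)(m + q) = p for each data point; the three points give a linear system in c and q, then p follows.
Solving: c = -3, q = 0, p = 36, so h(m) = -3 + 36/(m + 0).
Then h(36) = -3 + 36/36 = -2.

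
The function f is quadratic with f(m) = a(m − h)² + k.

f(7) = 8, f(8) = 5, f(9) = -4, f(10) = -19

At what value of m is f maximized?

First differences -3, -9, -15; second difference -6 = 2a, so a = -3.
Expanding, the m-coefficient is −2ah = 6h; matching it to the data gives h = 7, and then k = 8.
So f(m) = -3(m − 7)² + 8.
Hence h = 7.

7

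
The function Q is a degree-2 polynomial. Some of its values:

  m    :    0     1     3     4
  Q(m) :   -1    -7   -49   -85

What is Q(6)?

-187

Write Q(m) = am² + bm + c; the 4 given values yield a linear system in the 3 coefficients.
Solving, Q(m) = -5m² - m - 1.
Then Q(6) = -187.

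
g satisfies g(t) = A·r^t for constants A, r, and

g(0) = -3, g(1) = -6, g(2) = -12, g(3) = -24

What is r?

2

Consecutive ratio: -6/(-3) = 2, and -12/(-6) = 2, so r = 2.
Then A·2^0 = -3 gives A = -3, and g(t) = -3·2^t.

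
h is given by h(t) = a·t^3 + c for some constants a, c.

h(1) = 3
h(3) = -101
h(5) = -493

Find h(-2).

From h(1) = 3 and h(3) = -101: 1a + c = 3 and 27a + c = -101.
Subtracting: 26a = -104, so a = -4; then c = 3 − (-4)·1 = 7.
So h(t) = -4t³ + 7, and h(-2) = 39.

39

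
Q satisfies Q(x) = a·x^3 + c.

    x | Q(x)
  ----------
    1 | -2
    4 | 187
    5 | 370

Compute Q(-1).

From Q(1) = -2 and Q(4) = 187: 1a + c = -2 and 64a + c = 187.
Subtracting: 63a = 189, so a = 3; then c = -2 − 3·1 = -5.
So Q(x) = 3x³ − 5, and Q(-1) = -8.

-8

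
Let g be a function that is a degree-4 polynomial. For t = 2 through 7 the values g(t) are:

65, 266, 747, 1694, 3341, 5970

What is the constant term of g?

-1

Write g(t) = at^4 + bt³ + ct² + dt + e; the 6 given values yield a linear system in the 5 coefficients.
Solving, g(t) = 2t^4 + 3t³ + 3t² - t - 1.
The constant term is g(0) = -1.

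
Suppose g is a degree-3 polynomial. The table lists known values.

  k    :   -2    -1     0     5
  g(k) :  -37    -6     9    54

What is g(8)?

273

Write g(k) = ak³ + bk² + ck + d; the 4 given values yield a linear system in the 4 coefficients.
Solving, g(k) = k³ - 5k² + 9k + 9.
Then g(8) = 273.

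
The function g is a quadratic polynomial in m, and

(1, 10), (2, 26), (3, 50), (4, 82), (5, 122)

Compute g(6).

First differences: 16, 24, 32, 40. Second differences: 8, 8, 8.
Level-2 differences are constant, so g has degree 2.
Extending the table by one column gives the next first difference 48, so g(6) = 122 + 48 = 170.

170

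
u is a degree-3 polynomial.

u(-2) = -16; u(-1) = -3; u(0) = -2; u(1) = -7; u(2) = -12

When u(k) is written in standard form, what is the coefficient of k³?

1

First differences: 13, 1, -5, -5. Second differences: -12, -6, 0. Third differences: 6, 6.
Level-3 differences are constant, so u has degree 3.
Fitting a degree-3 polynomial gives u(k) = k³ - 3k² - 3k - 2.
The coefficient of k³ is 1.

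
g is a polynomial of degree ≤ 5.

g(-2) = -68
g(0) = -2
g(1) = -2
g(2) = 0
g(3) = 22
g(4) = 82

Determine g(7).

Write g(x) = ax^5 + bx^4 + cx³ + dx² + ex + p; the 6 given values yield a linear system in the 6 coefficients.
Solving, the top 2 coefficients vanish, and g(x) = 3x³ - 8x² + 5x - 2.
Then g(7) = 670.

670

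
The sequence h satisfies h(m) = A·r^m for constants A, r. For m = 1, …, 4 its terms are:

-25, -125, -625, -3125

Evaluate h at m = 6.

Consecutive ratio: -125/(-25) = 5, and -625/(-125) = 5, so r = 5.
Then A·5^1 = -25 gives A = -5, and h(m) = -5·5^m.
h(6) = -5·5^6 = -78125.

-78125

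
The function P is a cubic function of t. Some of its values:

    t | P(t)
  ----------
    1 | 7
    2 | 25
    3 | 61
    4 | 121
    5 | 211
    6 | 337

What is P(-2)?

1

First differences: 18, 36, 60, 90, 126. Second differences: 18, 24, 30, 36. Third differences: 6, 6, 6.
Level-3 differences are constant, so P has degree 3.
Fitting a degree-3 polynomial gives P(t) = t³ + 3t² + 2t + 1.
Then P(-2) = 1.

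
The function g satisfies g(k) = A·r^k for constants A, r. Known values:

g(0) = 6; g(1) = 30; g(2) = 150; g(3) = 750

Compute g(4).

Consecutive ratio: 30/6 = 5, and 150/30 = 5, so r = 5.
Then A·5^0 = 6 gives A = 6, and g(k) = 6·5^k.
g(4) = 6·5^4 = 3750.

3750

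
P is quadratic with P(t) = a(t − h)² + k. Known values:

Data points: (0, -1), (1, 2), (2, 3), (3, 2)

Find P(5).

First differences 3, 1, -1; second difference -2 = 2a, so a = -1.
Expanding, the t-coefficient is −2ah = 2h; matching it to the data gives h = 2, and then k = 3.
So P(t) = -1(t − 2)² + 3.
P(5) = -1·3² + 3 = -6.

-6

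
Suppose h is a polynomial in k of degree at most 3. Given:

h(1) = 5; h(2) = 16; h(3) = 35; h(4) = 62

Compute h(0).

Write h(k) = ak³ + bk² + ck + d; the 4 given values yield a linear system in the 4 coefficients.
Solving, the leading coefficient vanishes, and h(k) = 4k² - k + 2.
Then h(0) = 2.

2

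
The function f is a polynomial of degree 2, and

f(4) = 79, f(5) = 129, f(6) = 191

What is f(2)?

15

Write f(x) = ax² + bx + c; the 3 given values yield a linear system in the 3 coefficients.
Solving, f(x) = 6x² - 4x - 1.
Then f(2) = 15.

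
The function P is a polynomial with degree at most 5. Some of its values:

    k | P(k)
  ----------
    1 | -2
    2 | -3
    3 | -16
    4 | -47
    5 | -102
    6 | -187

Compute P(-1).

-12

Write P(k) = ak^5 + bk^4 + ck³ + dk² + ek + p; the 6 given values yield a linear system in the 6 coefficients.
Solving, the top 2 coefficients vanish, and P(k) = -k³ + 6k - 7.
Then P(-1) = -12.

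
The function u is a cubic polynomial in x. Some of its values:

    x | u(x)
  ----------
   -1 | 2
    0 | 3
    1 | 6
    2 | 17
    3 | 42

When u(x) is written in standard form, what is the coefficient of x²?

1

First differences: 1, 3, 11, 25. Second differences: 2, 8, 14. Third differences: 6, 6.
Level-3 differences are constant, so u has degree 3.
Fitting a degree-3 polynomial gives u(x) = x³ + x² + x + 3.
The coefficient of x² is 1.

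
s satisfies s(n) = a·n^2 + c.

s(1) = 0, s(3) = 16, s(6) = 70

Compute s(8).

126

From s(1) = 0 and s(3) = 16: 1a + c = 0 and 9a + c = 16.
Subtracting: 8a = 16, so a = 2; then c = 0 − 2·1 = -2.
So s(n) = 2n² − 2, and s(8) = 126.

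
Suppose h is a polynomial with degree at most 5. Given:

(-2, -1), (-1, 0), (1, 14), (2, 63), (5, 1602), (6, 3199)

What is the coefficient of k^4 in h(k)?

Write h(k) = ak^5 + bk^4 + ck³ + dk² + ek + p; the 6 given values yield a linear system in the 6 coefficients.
Solving, the leading coefficient vanishes, and h(k) = 2k^4 + 3k³ - 2k² + 4k + 7.
The coefficient of k^4 is 2.

2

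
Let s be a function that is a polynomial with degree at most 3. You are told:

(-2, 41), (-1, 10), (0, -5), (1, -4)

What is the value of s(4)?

95

First differences: -31, -15, 1. Second differences: 16, 16.
Level-2 differences are constant, so s has degree 2.
Fitting a degree-2 polynomial gives s(x) = 8x² - 7x - 5.
Then s(4) = 95.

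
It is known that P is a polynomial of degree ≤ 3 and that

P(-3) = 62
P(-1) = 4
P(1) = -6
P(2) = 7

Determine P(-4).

Write P(x) = ax³ + bx² + cx + d; the 4 given values yield a linear system in the 4 coefficients.
Solving, the leading coefficient vanishes, and P(x) = 6x² - 5x - 7.
Then P(-4) = 109.

109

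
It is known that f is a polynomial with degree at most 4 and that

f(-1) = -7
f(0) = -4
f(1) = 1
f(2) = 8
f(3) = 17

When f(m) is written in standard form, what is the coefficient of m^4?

0

First differences: 3, 5, 7, 9. Second differences: 2, 2, 2.
Level-2 differences are constant, so f has degree 2.
Fitting a degree-2 polynomial gives f(m) = m² + 4m - 4.
The coefficient of m^4 is 0.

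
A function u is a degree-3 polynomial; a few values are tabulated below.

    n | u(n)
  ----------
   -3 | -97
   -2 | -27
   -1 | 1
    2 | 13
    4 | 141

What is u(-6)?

Write u(n) = an³ + bn² + cn + d; the 5 given values yield a linear system in the 4 coefficients.
Solving, u(n) = 3n³ - 3n² - 2n + 5.
Then u(-6) = -739.

-739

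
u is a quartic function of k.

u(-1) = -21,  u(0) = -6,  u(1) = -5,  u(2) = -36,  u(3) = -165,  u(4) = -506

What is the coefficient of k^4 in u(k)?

First differences: 15, 1, -31, -129, -341. Second differences: -14, -32, -98, -212. Third differences: -18, -66, -114. Fourth differences: -48, -48.
Level-4 differences are constant, so u has degree 4.
Fitting a degree-4 polynomial gives u(k) = -2k^4 + k³ - 5k² + 7k - 6.
The coefficient of k^4 is -2.

-2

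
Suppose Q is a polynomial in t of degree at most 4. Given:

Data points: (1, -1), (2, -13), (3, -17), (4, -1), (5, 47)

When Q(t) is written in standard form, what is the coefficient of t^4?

0

First differences: -12, -4, 16, 48. Second differences: 8, 20, 32. Third differences: 12, 12.
Level-3 differences are constant, so Q has degree 3.
Fitting a degree-3 polynomial gives Q(t) = 2t³ - 8t² - 2t + 7.
The coefficient of t^4 is 0.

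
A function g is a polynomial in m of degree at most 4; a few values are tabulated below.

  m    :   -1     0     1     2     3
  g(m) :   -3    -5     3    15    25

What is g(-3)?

Write g(m) = am^4 + bm³ + cm² + dm + e; the 5 given values yield a linear system in the 5 coefficients.
Solving, the leading coefficient vanishes, and g(m) = -m³ + 5m² + 4m - 5.
Then g(-3) = 55.

55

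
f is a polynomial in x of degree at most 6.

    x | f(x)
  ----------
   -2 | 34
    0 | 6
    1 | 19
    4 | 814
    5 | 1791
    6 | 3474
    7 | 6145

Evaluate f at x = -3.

Write f(x) = ax^6 + bx^5 + cx^4 + dx³ + ex² + px + q; the 7 given values yield a linear system in the 7 coefficients.
Solving, the top 2 coefficients vanish, and f(x) = 2x^4 + 3x³ + 6x² + 2x + 6.
Then f(-3) = 135.

135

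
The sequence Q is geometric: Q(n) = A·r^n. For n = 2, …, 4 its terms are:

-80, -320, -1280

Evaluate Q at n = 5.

-5120

Consecutive ratio: -320/(-80) = 4, and -1280/(-320) = 4, so r = 4.
Then A·4^2 = -80 gives A = -5, and Q(n) = -5·4^n.
Q(5) = -5·4^5 = -5120.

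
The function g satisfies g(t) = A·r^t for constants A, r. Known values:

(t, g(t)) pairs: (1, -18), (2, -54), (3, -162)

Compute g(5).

-1458

Consecutive ratio: -54/(-18) = 3, and -162/(-54) = 3, so r = 3.
Then A·3^1 = -18 gives A = -6, and g(t) = -6·3^t.
g(5) = -6·3^5 = -1458.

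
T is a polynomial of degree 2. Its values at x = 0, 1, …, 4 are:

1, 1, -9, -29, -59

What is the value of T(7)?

-209

First differences: 0, -10, -20, -30. Second differences: -10, -10, -10.
Level-2 differences are constant, so T has degree 2.
Fitting a degree-2 polynomial gives T(x) = -5x² + 5x + 1.
Then T(7) = -209.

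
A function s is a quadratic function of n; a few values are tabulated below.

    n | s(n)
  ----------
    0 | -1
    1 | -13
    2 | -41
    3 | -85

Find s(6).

-313

First differences: -12, -28, -44. Second differences: -16, -16.
Level-2 differences are constant, so s has degree 2.
Fitting a degree-2 polynomial gives s(n) = -8n² - 4n - 1.
Then s(6) = -313.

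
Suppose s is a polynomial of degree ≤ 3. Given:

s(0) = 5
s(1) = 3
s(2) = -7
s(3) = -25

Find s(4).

-51

Write s(n) = an³ + bn² + cn + d; the 4 given values yield a linear system in the 4 coefficients.
Solving, the leading coefficient vanishes, and s(n) = -4n² + 2n + 5.
Then s(4) = -51.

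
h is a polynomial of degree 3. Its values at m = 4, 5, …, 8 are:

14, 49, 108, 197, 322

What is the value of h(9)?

489

First differences: 35, 59, 89, 125. Second differences: 24, 30, 36. Third differences: 6, 6.
Level-3 differences are constant, so h has degree 3.
Fitting a degree-3 polynomial gives h(m) = m³ - 3m² + m - 6.
Then h(9) = 489.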